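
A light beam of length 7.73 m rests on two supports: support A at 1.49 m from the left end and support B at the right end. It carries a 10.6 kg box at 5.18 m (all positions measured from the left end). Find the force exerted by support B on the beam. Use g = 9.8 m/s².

Take moments about support A.
Box: 10.6 × 9.8 = 103.9 N down at 5.18 m → arm 3.69 m, τ = 103.9 × 3.69 = 383.4 N·m clockwise.
Net load moment about support A = 383.4 N·m clockwise.
Reaction R at support B is upward at 7.73 m, arm 6.24 m → moment R × 6.24 counterclockwise.
Setting net torque to zero: R × 6.24 = 383.4 → R = 61.4 N.

R_B ≈ 61.4 N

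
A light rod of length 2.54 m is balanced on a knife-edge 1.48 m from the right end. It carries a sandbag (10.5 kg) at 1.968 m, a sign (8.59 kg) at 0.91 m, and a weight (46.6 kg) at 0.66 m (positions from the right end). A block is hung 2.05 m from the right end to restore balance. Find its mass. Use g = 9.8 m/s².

m ≈ 66.6 kg

Sum moments about the knife-edge (at 1.48 m from the right end) (the support reaction has zero arm there).
Sandbag: 10.5 × 9.8 = 102.9 N down at 1.968 m → arm 0.488 m, τ = 102.9 × 0.488 = 50.22 N·m counterclockwise.
Sign: 8.59 × 9.8 = 84.18 N down at 0.91 m → arm 0.57 m, τ = 84.18 × 0.57 = 47.98 N·m clockwise.
Weight: 46.6 × 9.8 = 456.7 N down at 0.66 m → arm 0.82 m, τ = 456.7 × 0.82 = 374.5 N·m clockwise.
Net moment of known loads = 372.3 N·m clockwise.
An unknown mass m at 2.05 m has arm 0.57 m; its moment is m·g·0.57 counterclockwise.
For rotational equilibrium, m × 9.8 × 0.57 = 372.3, so m = 372.3 / (9.8 × 0.57) = 66.6 kg.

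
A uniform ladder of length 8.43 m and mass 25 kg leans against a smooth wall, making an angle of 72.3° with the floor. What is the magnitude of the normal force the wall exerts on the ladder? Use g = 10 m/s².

Sum moments about the foot of the ladder (the floor normal and friction both act there and drop out).
Ladder weight 25×10 = 250 N acts at 4.215 m along the ladder; its horizontal arm is 4.215·cos72.3° = 1.281 m → τ = 320.2 N·m clockwise.
Wall normal N acts horizontally at the top; its moment arm is the height L sinθ = 8.43·sin72.3° = 8.031 m, counterclockwise.
Setting net torque to zero: N × 8.031 = 320.2 → N = 39.9 N.

N_wall ≈ 39.9 N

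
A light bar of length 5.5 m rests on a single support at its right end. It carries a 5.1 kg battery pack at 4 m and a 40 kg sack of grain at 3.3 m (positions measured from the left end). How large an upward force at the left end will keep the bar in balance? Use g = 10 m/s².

Choose the right end as the axis so the unknown pivot reaction has zero arm there.
Battery pack: 5.1 × 10 = 51 N down at 4 m → arm 1.5 m, τ = 51 × 1.5 = 76.5 N·m counterclockwise.
Sack of grain: 40 × 10 = 400 N down at 3.3 m → arm 2.2 m, τ = 400 × 2.2 = 880 N·m counterclockwise.
Net moment of the loads = 956.5 N·m counterclockwise.
The upward force F acts at the left end, arm 5.5 m, giving F × 5.5 clockwise.
Στ = 0 ⇒ F × 5.5 = 956.5 ⇒ F = 956.5 / 5.5 = 174 N.

F ≈ 174 N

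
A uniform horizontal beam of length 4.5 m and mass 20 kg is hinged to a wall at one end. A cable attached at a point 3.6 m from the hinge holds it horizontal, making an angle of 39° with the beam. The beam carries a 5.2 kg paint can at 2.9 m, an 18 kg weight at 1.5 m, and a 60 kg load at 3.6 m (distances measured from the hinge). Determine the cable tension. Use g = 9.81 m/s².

Taking torques about the hinge:
Beam weight: 20 × 9.81 = 196.2 N down at 2.25 m → arm 2.25 m, τ = 196.2 × 2.25 = 441.4 N·m clockwise.
Paint can: 5.2 × 9.81 = 51.01 N down at 2.9 m → arm 2.9 m, τ = 51.01 × 2.9 = 147.9 N·m clockwise.
Weight: 18 × 9.81 = 176.6 N down at 1.5 m → arm 1.5 m, τ = 176.6 × 1.5 = 264.9 N·m clockwise.
Load: 60 × 9.81 = 588.6 N down at 3.6 m → arm 3.6 m, τ = 588.6 × 3.6 = 2119 N·m clockwise.
Total clockwise load moment = 2973 N·m.
The cable tension T acts at 3.6 m; only its component perpendicular to the beam, T sinθ, produces torque. sin 39° = 0.6293.
Στ = 0 ⇒ T × 3.6 × 0.6293 = 2973 ⇒ T = 2973 / 2.265 = 1310 N.

T ≈ 1310 N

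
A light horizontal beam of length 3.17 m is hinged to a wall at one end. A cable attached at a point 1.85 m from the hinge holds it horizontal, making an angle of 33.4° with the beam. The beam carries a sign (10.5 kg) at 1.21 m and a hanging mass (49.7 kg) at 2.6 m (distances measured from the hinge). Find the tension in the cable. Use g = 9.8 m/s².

Taking torques about the hinge:
Sign: 10.5 × 9.8 = 102.9 N down at 1.21 m → arm 1.21 m, τ = 102.9 × 1.21 = 124.5 N·m clockwise.
Hanging mass: 49.7 × 9.8 = 487.1 N down at 2.6 m → arm 2.6 m, τ = 487.1 × 2.6 = 1266 N·m clockwise.
Total clockwise load moment = 1390 N·m.
The cable tension T acts at 1.85 m; only its component perpendicular to the beam, T sinθ, produces torque. sin 33.4° = 0.5505.
Balancing moments: T × 1.85 × 0.5505 = 1390, giving T = 1390 / 1.018 = 1370 N.

T ≈ 1370 N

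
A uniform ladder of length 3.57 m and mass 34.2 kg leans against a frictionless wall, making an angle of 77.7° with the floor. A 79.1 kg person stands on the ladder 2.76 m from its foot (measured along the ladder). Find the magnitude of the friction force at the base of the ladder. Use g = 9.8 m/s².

f ≈ 167 N

Choose the foot of the ladder as the axis so the floor normal and friction both act there and drop out.
Ladder weight 34.2×9.8 = 335.2 N acts at 1.785 m along the ladder; its horizontal arm is 1.785·cos77.7° = 0.3803 m → τ = 127.5 N·m clockwise.
Person: 79.1×9.8 = 775.2 N at 2.76 m → arm 0.588 m → τ = 455.8 N·m clockwise.
Wall normal N acts horizontally at the top; its moment arm is the height L sinθ = 3.57·sin77.7° = 3.488 m, counterclockwise.
Balancing moments: N × 3.488 = 583.3, giving N = 167 N.
ΣFx = 0: friction at the foot balances the wall's push, so f = N_wall = 167 N.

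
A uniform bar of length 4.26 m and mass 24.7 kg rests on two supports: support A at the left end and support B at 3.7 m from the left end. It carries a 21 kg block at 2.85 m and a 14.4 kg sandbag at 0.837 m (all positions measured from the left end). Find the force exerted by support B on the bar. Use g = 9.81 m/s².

About support A:
Beam weight: 24.7 × 9.81 = 242.3 N down at 2.13 m → arm 2.13 m, τ = 242.3 × 2.13 = 516.1 N·m clockwise.
Block: 21 × 9.81 = 206 N down at 2.85 m → arm 2.85 m, τ = 206 × 2.85 = 587.1 N·m clockwise.
Sandbag: 14.4 × 9.81 = 141.3 N down at 0.837 m → arm 0.837 m, τ = 141.3 × 0.837 = 118.3 N·m clockwise.
Net load moment about support A = 1222 N·m clockwise.
Reaction R at support B is upward at 3.7 m, arm 3.7 m → moment R × 3.7 counterclockwise.
For rotational equilibrium, R × 3.7 = 1222, so R = 330 N.

R_B ≈ 330 N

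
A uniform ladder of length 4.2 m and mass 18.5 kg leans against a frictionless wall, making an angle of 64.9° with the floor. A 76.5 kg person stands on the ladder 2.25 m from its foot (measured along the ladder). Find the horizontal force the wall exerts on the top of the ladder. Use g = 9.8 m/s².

N_wall ≈ 231 N

Choose the foot of the ladder as the axis so the floor normal and friction both act there and drop out.
Ladder weight 18.5×9.8 = 181.3 N acts at 2.1 m along the ladder; its horizontal arm is 2.1·cos64.9° = 0.8908 m → τ = 161.5 N·m clockwise.
Person: 76.5×9.8 = 749.7 N at 2.25 m → arm 0.9544 m → τ = 715.5 N·m clockwise.
Wall normal N acts horizontally at the top; its moment arm is the height L sinθ = 4.2·sin64.9° = 3.803 m, counterclockwise.
For rotational equilibrium, N × 3.803 = 877, so N = 231 N.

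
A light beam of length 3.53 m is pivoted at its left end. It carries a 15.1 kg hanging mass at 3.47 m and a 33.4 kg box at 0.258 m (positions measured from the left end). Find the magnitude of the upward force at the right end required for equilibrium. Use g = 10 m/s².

F ≈ 173 N

About the left end:
Hanging mass: 15.1 × 10 = 151 N down at 3.47 m → arm 3.47 m, τ = 151 × 3.47 = 524 N·m clockwise.
Box: 33.4 × 10 = 334 N down at 0.258 m → arm 0.258 m, τ = 334 × 0.258 = 86.17 N·m clockwise.
Net moment of the loads = 610.2 N·m clockwise.
The upward force F acts at the right end, arm 3.53 m, giving F × 3.53 counterclockwise.
Στ = 0 ⇒ F × 3.53 = 610.2 ⇒ F = 610.2 / 3.53 = 173 N.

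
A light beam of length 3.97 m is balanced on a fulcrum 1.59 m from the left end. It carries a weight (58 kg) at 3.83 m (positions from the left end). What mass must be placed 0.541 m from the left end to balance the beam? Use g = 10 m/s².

m ≈ 124 kg

Sum moments about the fulcrum (at 1.59 m from the left end) (the support reaction has zero arm there).
Weight: 58 × 10 = 580 N down at 3.83 m → arm 2.24 m, τ = 580 × 2.24 = 1299 N·m clockwise.
Net moment of known loads = 1299 N·m clockwise.
An unknown mass m at 0.541 m has arm 1.049 m; its moment is m·g·1.049 counterclockwise.
Balancing moments: m × 10 × 1.049 = 1299, giving m = 1299 / (10 × 1.049) = 124 kg.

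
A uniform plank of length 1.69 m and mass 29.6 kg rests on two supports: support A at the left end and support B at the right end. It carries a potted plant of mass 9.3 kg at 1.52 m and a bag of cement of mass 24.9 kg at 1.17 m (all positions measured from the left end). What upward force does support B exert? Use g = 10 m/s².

About support A:
Beam weight: 29.6 × 10 = 296 N down at 0.845 m → arm 0.845 m, τ = 296 × 0.845 = 250.1 N·m clockwise.
Potted plant: 9.3 × 10 = 93 N down at 1.52 m → arm 1.52 m, τ = 93 × 1.52 = 141.4 N·m clockwise.
Bag of cement: 24.9 × 10 = 249 N down at 1.17 m → arm 1.17 m, τ = 249 × 1.17 = 291.3 N·m clockwise.
Net load moment about support A = 682.8 N·m clockwise.
Reaction R at support B is upward at 1.69 m, arm 1.69 m → moment R × 1.69 counterclockwise.
Setting net torque to zero: R × 1.69 = 682.8 → R = 404 N.

R_B ≈ 404 N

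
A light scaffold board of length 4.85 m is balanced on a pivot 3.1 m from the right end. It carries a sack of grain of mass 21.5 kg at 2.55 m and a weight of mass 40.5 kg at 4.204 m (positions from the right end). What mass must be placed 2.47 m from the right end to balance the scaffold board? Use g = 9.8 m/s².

About the pivot (at 3.1 m from the right end):
Sack of grain: 21.5 × 9.8 = 210.7 N down at 2.55 m → arm 0.55 m, τ = 210.7 × 0.55 = 115.9 N·m clockwise.
Weight: 40.5 × 9.8 = 396.9 N down at 4.204 m → arm 1.104 m, τ = 396.9 × 1.104 = 438.2 N·m counterclockwise.
Net moment of known loads = 322.3 N·m counterclockwise.
An unknown mass m at 2.47 m has arm 0.63 m; its moment is m·g·0.63 clockwise.
Στ = 0 ⇒ m × 9.8 × 0.63 = 322.3 ⇒ m = 322.3 / (9.8 × 0.63) = 52.2 kg.

m ≈ 52.2 kg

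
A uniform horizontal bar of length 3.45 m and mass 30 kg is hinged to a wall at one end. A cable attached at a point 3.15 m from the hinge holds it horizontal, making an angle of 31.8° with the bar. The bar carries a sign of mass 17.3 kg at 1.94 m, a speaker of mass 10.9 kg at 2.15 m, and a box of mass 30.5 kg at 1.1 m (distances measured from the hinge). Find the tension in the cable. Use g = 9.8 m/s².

Choose the hinge as the axis so the unknown hinge reaction has zero arm there.
Beam weight: 30 × 9.8 = 294 N down at 1.725 m → arm 1.725 m, τ = 294 × 1.725 = 507.2 N·m clockwise.
Sign: 17.3 × 9.8 = 169.5 N down at 1.94 m → arm 1.94 m, τ = 169.5 × 1.94 = 328.8 N·m clockwise.
Speaker: 10.9 × 9.8 = 106.8 N down at 2.15 m → arm 2.15 m, τ = 106.8 × 2.15 = 229.6 N·m clockwise.
Box: 30.5 × 9.8 = 298.9 N down at 1.1 m → arm 1.1 m, τ = 298.9 × 1.1 = 328.8 N·m clockwise.
Total clockwise load moment = 1394 N·m.
The cable tension T acts at 3.15 m; only its component perpendicular to the bar, T sinθ, produces torque. sin 31.8° = 0.527.
For rotational equilibrium, T × 3.15 × 0.527 = 1394, so T = 1394 / 1.66 = 840 N.

T ≈ 840 N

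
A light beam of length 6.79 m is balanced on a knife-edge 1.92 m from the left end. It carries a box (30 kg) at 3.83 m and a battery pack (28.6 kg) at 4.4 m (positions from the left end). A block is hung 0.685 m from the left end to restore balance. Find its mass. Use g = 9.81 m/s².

m ≈ 104 kg

Taking torques about the knife-edge (at 1.92 m from the left end):
Box: 30 × 9.81 = 294.3 N down at 3.83 m → arm 1.91 m, τ = 294.3 × 1.91 = 562.1 N·m clockwise.
Battery pack: 28.6 × 9.81 = 280.6 N down at 4.4 m → arm 2.48 m, τ = 280.6 × 2.48 = 695.9 N·m clockwise.
Net moment of known loads = 1258 N·m clockwise.
An unknown mass m at 0.685 m has arm 1.235 m; its moment is m·g·1.235 counterclockwise.
Setting net torque to zero: m × 9.81 × 1.235 = 1258 → m = 1258 / (9.81 × 1.235) = 104 kg.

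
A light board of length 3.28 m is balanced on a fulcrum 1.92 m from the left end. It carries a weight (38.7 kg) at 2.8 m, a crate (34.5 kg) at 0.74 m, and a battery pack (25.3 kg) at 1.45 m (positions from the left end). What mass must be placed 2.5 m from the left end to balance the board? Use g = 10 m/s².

Take moments about the fulcrum (at 1.92 m from the left end).
Weight: 38.7 × 10 = 387 N down at 2.8 m → arm 0.88 m, τ = 387 × 0.88 = 340.6 N·m clockwise.
Crate: 34.5 × 10 = 345 N down at 0.74 m → arm 1.18 m, τ = 345 × 1.18 = 407.1 N·m counterclockwise.
Battery pack: 25.3 × 10 = 253 N down at 1.45 m → arm 0.47 m, τ = 253 × 0.47 = 118.9 N·m counterclockwise.
Net moment of known loads = 185.4 N·m counterclockwise.
An unknown mass m at 2.5 m has arm 0.58 m; its moment is m·g·0.58 clockwise.
For rotational equilibrium, m × 10 × 0.58 = 185.4, so m = 185.4 / (10 × 0.58) = 32 kg.

m ≈ 32 kg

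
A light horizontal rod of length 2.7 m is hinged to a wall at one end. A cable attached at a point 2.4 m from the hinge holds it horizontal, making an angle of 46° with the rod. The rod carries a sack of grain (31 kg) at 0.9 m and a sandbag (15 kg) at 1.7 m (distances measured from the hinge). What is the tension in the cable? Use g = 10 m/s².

Take moments about the hinge.
Sack of grain: 31 × 10 = 310 N down at 0.9 m → arm 0.9 m, τ = 310 × 0.9 = 279 N·m clockwise.
Sandbag: 15 × 10 = 150 N down at 1.7 m → arm 1.7 m, τ = 150 × 1.7 = 255 N·m clockwise.
Total clockwise load moment = 534 N·m.
The cable tension T acts at 2.4 m; only its component perpendicular to the rod, T sinθ, produces torque. sin 46° = 0.7193.
Στ = 0 ⇒ T × 2.4 × 0.7193 = 534 ⇒ T = 534 / 1.726 = 309 N.

T ≈ 309 N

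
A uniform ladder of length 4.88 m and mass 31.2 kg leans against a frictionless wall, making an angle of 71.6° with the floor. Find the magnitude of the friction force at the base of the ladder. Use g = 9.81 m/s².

f ≈ 50.9 N

Take moments about the foot of the ladder.
Ladder weight 31.2×9.81 = 306.1 N acts at 2.44 m along the ladder; its horizontal arm is 2.44·cos71.6° = 0.7702 m → τ = 235.8 N·m clockwise.
Wall normal N acts horizontally at the top; its moment arm is the height L sinθ = 4.88·sin71.6° = 4.631 m, counterclockwise.
Στ = 0 ⇒ N × 4.631 = 235.8 ⇒ N = 50.9 N.
ΣFx = 0: friction at the foot balances the wall's push, so f = N_wall = 50.9 N.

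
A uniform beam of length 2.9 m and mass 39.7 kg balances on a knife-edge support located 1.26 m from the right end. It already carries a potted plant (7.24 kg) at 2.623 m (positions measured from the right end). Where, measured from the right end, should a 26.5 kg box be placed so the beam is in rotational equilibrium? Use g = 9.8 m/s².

Choose the knife-edge support (at 1.26 m from the right end) as the axis so the support reaction has zero arm there.
Beam weight: 39.7 × 9.8 = 389.1 N down at 1.45 m → arm 0.19 m, τ = 389.1 × 0.19 = 73.93 N·m counterclockwise.
Potted plant: 7.24 × 9.8 = 70.95 N down at 2.623 m → arm 1.363 m, τ = 70.95 × 1.363 = 96.7 N·m counterclockwise.
Net moment of existing loads = 170.6 N·m counterclockwise.
The box weighs 26.5 × 9.8 = 259.7 N and must supply an equal clockwise moment, so its lever arm about the knife-edge support is 170.6 / 259.7 = 0.657 m.
That puts it at 1.26 − 0.657 = 0.603 m from the right end.

x ≈ 0.603 m from the right end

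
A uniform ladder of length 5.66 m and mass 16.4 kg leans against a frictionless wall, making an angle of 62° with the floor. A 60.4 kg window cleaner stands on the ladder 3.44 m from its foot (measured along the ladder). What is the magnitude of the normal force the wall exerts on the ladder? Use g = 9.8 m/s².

N_wall ≈ 234 N

Sum moments about the foot of the ladder (the floor normal and friction both act there and drop out).
Ladder weight 16.4×9.8 = 160.7 N acts at 2.83 m along the ladder; its horizontal arm is 2.83·cos62° = 1.329 m → τ = 213.6 N·m clockwise.
Window cleaner: 60.4×9.8 = 591.9 N at 3.44 m → arm 1.615 m → τ = 955.9 N·m clockwise.
Wall normal N acts horizontally at the top; its moment arm is the height L sinθ = 5.66·sin62° = 4.997 m, counterclockwise.
Setting net torque to zero: N × 4.997 = 1170 → N = 234 N.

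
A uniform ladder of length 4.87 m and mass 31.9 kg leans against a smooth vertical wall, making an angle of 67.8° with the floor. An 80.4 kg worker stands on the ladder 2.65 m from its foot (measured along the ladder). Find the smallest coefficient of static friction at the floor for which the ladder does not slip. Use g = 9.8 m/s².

μ_min ≈ 0.217

About the foot of the ladder:
Ladder weight 31.9×9.8 = 312.6 N acts at 2.435 m along the ladder; its horizontal arm is 2.435·cos67.8° = 0.92 m → τ = 287.6 N·m clockwise.
Worker: 80.4×9.8 = 787.9 N at 2.65 m → arm 1.001 m → τ = 788.7 N·m clockwise.
Wall normal N acts horizontally at the top; its moment arm is the height L sinθ = 4.87·sin67.8° = 4.509 m, counterclockwise.
Setting net torque to zero: N × 4.509 = 1076 → N = 238.6 N.
ΣFx = 0 ⇒ f = N_wall = 238.6 N. ΣFy = 0 ⇒ N_floor = 1100 N.
μ_min = f / N_floor = 238.6 / 1100 = 0.217.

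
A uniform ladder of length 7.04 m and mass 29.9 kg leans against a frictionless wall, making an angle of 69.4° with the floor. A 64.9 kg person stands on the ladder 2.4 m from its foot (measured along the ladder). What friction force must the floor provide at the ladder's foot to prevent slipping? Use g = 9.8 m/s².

f ≈ 137 N

Choose the foot of the ladder as the axis so the floor normal and friction both act there and drop out.
Ladder weight 29.9×9.8 = 293 N acts at 3.52 m along the ladder; its horizontal arm is 3.52·cos69.4° = 1.238 m → τ = 362.7 N·m clockwise.
Person: 64.9×9.8 = 636 N at 2.4 m → arm 0.8444 m → τ = 537 N·m clockwise.
Wall normal N acts horizontally at the top; its moment arm is the height L sinθ = 7.04·sin69.4° = 6.59 m, counterclockwise.
Setting net torque to zero: N × 6.59 = 899.7 → N = 137 N.
ΣFx = 0: friction at the foot balances the wall's push, so f = N_wall = 137 N.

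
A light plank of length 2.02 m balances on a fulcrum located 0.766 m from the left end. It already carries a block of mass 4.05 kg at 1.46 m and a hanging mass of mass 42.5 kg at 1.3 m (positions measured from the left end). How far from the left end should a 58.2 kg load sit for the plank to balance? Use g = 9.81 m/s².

Take moments about the fulcrum (at 0.766 m from the left end).
Block: 4.05 × 9.81 = 39.73 N down at 1.46 m → arm 0.694 m, τ = 39.73 × 0.694 = 27.57 N·m clockwise.
Hanging mass: 42.5 × 9.81 = 416.9 N down at 1.3 m → arm 0.534 m, τ = 416.9 × 0.534 = 222.6 N·m clockwise.
Net moment of existing loads = 250.2 N·m clockwise.
The load weighs 58.2 × 9.81 = 570.9 N and must supply an equal counterclockwise moment, so its lever arm about the fulcrum is 250.2 / 570.9 = 0.438 m.
That puts it at 0.766 − 0.438 = 0.328 m from the left end.

x ≈ 0.328 m from the left end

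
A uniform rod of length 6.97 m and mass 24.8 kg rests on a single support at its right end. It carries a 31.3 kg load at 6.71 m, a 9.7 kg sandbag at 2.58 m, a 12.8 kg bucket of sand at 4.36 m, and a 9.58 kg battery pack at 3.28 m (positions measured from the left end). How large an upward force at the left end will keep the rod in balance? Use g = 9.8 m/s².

Sum moments about the right end (the unknown pivot reaction has zero arm there).
Beam weight: 24.8 × 9.8 = 243 N down at 3.485 m → arm 3.485 m, τ = 243 × 3.485 = 846.9 N·m counterclockwise.
Load: 31.3 × 9.8 = 306.7 N down at 6.71 m → arm 0.26 m, τ = 306.7 × 0.26 = 79.74 N·m counterclockwise.
Sandbag: 9.7 × 9.8 = 95.06 N down at 2.58 m → arm 4.39 m, τ = 95.06 × 4.39 = 417.3 N·m counterclockwise.
Bucket of sand: 12.8 × 9.8 = 125.4 N down at 4.36 m → arm 2.61 m, τ = 125.4 × 2.61 = 327.3 N·m counterclockwise.
Battery pack: 9.58 × 9.8 = 93.88 N down at 3.28 m → arm 3.69 m, τ = 93.88 × 3.69 = 346.4 N·m counterclockwise.
Net moment of the loads = 2018 N·m counterclockwise.
The upward force F acts at the left end, arm 6.97 m, giving F × 6.97 clockwise.
Setting net torque to zero: F × 6.97 = 2018 → F = 2018 / 6.97 = 290 N.

F ≈ 290 N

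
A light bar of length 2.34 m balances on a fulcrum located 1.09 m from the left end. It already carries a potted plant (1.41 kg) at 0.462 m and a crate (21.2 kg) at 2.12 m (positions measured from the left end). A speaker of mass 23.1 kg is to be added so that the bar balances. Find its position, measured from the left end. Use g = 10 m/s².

Choose the fulcrum (at 1.09 m from the left end) as the axis so the support reaction has zero arm there.
Potted plant: 1.41 × 10 = 14.1 N down at 0.462 m → arm 0.628 m, τ = 14.1 × 0.628 = 8.855 N·m counterclockwise.
Crate: 21.2 × 10 = 212 N down at 2.12 m → arm 1.03 m, τ = 212 × 1.03 = 218.4 N·m clockwise.
Net moment of existing loads = 209.5 N·m clockwise.
The speaker weighs 23.1 × 10 = 231 N and must supply an equal counterclockwise moment, so its lever arm about the fulcrum is 209.5 / 231 = 0.907 m.
That puts it at 1.09 − 0.907 = 0.183 m from the left end.

x ≈ 0.183 m from the left end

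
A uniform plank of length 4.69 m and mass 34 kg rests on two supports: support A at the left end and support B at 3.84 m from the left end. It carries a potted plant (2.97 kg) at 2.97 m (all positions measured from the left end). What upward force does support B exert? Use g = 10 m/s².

Choose support A as the axis so its reaction then has zero moment arm.
Beam weight: 34 × 10 = 340 N down at 2.345 m → arm 2.345 m, τ = 340 × 2.345 = 797.3 N·m clockwise.
Potted plant: 2.97 × 10 = 29.7 N down at 2.97 m → arm 2.97 m, τ = 29.7 × 2.97 = 88.21 N·m clockwise.
Net load moment about support A = 885.5 N·m clockwise.
Reaction R at support B is upward at 3.84 m, arm 3.84 m → moment R × 3.84 counterclockwise.
Balancing moments: R × 3.84 = 885.5, giving R = 231 N.

R_B ≈ 231 N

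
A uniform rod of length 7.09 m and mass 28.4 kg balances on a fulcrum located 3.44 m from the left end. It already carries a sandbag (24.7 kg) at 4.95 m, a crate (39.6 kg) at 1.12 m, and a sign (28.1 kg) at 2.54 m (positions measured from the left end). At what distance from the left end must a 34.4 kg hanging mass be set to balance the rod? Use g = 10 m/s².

x ≈ 5.67 m from the left end

Choose the fulcrum (at 3.44 m from the left end) as the axis so the support reaction has zero arm there.
Beam weight: 28.4 × 10 = 284 N down at 3.545 m → arm 0.105 m, τ = 284 × 0.105 = 29.82 N·m clockwise.
Sandbag: 24.7 × 10 = 247 N down at 4.95 m → arm 1.51 m, τ = 247 × 1.51 = 373 N·m clockwise.
Crate: 39.6 × 10 = 396 N down at 1.12 m → arm 2.32 m, τ = 396 × 2.32 = 918.7 N·m counterclockwise.
Sign: 28.1 × 10 = 281 N down at 2.54 m → arm 0.9 m, τ = 281 × 0.9 = 252.9 N·m counterclockwise.
Net moment of existing loads = 768.8 N·m counterclockwise.
The hanging mass weighs 34.4 × 10 = 344 N and must supply an equal clockwise moment, so its lever arm about the fulcrum is 768.8 / 344 = 2.23 m.
That puts it at 3.44 + 2.23 = 5.67 m from the left end.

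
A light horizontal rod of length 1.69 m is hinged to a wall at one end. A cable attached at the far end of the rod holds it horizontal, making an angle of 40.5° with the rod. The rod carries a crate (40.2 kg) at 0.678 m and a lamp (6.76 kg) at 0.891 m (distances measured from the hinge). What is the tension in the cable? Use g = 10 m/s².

T ≈ 303 N

Choose the hinge as the axis so the unknown hinge reaction has zero arm there.
Crate: 40.2 × 10 = 402 N down at 0.678 m → arm 0.678 m, τ = 402 × 0.678 = 272.6 N·m clockwise.
Lamp: 6.76 × 10 = 67.6 N down at 0.891 m → arm 0.891 m, τ = 67.6 × 0.891 = 60.23 N·m clockwise.
Total clockwise load moment = 332.8 N·m.
The cable tension T acts at 1.69 m; only its component perpendicular to the rod, T sinθ, produces torque. sin 40.5° = 0.6494.
Setting net torque to zero: T × 1.69 × 0.6494 = 332.8 → T = 332.8 / 1.097 = 303 N.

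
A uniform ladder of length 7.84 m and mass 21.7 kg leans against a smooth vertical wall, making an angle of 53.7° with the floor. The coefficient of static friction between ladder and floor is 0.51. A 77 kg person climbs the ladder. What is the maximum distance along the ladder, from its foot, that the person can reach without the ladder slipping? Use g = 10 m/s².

Sum moments about the foot of the ladder (the floor normal and friction both act there and drop out).
Ladder weight 21.7×10 = 217 N acts at 3.92 m along the ladder; its horizontal arm is 3.92·cos53.7° = 2.321 m → τ = 503.7 N·m clockwise.
Person weight 77×10 = 770 N at distance d → arm d·cos53.7° → τ = 770·d·0.592 clockwise.
Wall normal N at the top has arm L sinθ = 6.318 m counterclockwise, so Στ = 0 gives N·6.318 = 503.7 + 455.8·d.
ΣFy = 0 ⇒ N_floor = 987 N, so the maximum friction is μ_s·N_floor = 0.51×987 = 503.4 N. ΣFx = 0 ⇒ N_wall = f, so at the slipping point N = 503.4 N.
Substituting: 503.4×6.318 = 503.7 + 455.8·d ⇒ d = (3180 − 503.7) / 455.8 = 5.87 m.

d ≈ 5.87 m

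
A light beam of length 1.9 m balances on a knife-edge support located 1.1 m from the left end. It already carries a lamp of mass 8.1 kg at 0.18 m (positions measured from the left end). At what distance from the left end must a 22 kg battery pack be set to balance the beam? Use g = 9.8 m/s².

Sum moments about the knife-edge support (at 1.1 m from the left end) (the support reaction has zero arm there).
Lamp: 8.1 × 9.8 = 79.38 N down at 0.18 m → arm 0.92 m, τ = 79.38 × 0.92 = 73.03 N·m counterclockwise.
Net moment of existing loads = 73.03 N·m counterclockwise.
The battery pack weighs 22 × 9.8 = 215.6 N and must supply an equal clockwise moment, so its lever arm about the knife-edge support is 73.03 / 215.6 = 0.339 m.
That puts it at 1.1 + 0.339 = 1.44 m from the left end.

x ≈ 1.44 m from the left end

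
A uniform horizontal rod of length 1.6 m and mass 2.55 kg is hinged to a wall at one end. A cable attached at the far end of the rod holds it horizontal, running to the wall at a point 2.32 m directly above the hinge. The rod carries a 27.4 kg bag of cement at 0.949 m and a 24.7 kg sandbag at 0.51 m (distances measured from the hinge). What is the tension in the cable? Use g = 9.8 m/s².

About the hinge:
Beam weight: 2.55 × 9.8 = 24.99 N down at 0.8 m → arm 0.8 m, τ = 24.99 × 0.8 = 19.99 N·m clockwise.
Bag of cement: 27.4 × 9.8 = 268.5 N down at 0.949 m → arm 0.949 m, τ = 268.5 × 0.949 = 254.8 N·m clockwise.
Sandbag: 24.7 × 9.8 = 242.1 N down at 0.51 m → arm 0.51 m, τ = 242.1 × 0.51 = 123.5 N·m clockwise.
Total clockwise load moment = 398.3 N·m.
The cable tension T acts at 1.6 m; only its component perpendicular to the rod, T sinθ, produces torque. sinθ = h/√(h²+d²) = 2.32/√(2.32²+1.6²) = 0.8232.
Στ = 0 ⇒ T × 1.6 × 0.8232 = 398.3 ⇒ T = 398.3 / 1.317 = 302 N.

T ≈ 302 N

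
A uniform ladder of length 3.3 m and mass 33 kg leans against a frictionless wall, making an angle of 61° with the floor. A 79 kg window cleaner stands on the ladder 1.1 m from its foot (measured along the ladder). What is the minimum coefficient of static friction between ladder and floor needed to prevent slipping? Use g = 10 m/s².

μ_min ≈ 0.212

Sum moments about the foot of the ladder (the floor normal and friction both act there and drop out).
Ladder weight 33×10 = 330 N acts at 1.65 m along the ladder; its horizontal arm is 1.65·cos61° = 0.7999 m → τ = 264 N·m clockwise.
Window cleaner: 79×10 = 790 N at 1.1 m → arm 0.5333 m → τ = 421.3 N·m clockwise.
Wall normal N acts horizontally at the top; its moment arm is the height L sinθ = 3.3·sin61° = 2.886 m, counterclockwise.
Στ = 0 ⇒ N × 2.886 = 685.3 ⇒ N = 237.5 N.
ΣFx = 0 ⇒ f = N_wall = 237.5 N. ΣFy = 0 ⇒ N_floor = 1120 N.
μ_min = f / N_floor = 237.5 / 1120 = 0.212.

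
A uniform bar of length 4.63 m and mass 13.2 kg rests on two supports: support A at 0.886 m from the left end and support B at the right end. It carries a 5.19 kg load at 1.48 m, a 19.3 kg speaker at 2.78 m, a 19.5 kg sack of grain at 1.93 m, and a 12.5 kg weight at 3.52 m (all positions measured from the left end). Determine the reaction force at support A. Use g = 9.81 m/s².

Choose support B as the axis so its reaction then has zero moment arm.
Beam weight: 13.2 × 9.81 = 129.5 N down at 2.315 m → arm 2.315 m, τ = 129.5 × 2.315 = 299.8 N·m counterclockwise.
Load: 5.19 × 9.81 = 50.91 N down at 1.48 m → arm 3.15 m, τ = 50.91 × 3.15 = 160.4 N·m counterclockwise.
Speaker: 19.3 × 9.81 = 189.3 N down at 2.78 m → arm 1.85 m, τ = 189.3 × 1.85 = 350.2 N·m counterclockwise.
Sack of grain: 19.5 × 9.81 = 191.3 N down at 1.93 m → arm 2.7 m, τ = 191.3 × 2.7 = 516.5 N·m counterclockwise.
Weight: 12.5 × 9.81 = 122.6 N down at 3.52 m → arm 1.11 m, τ = 122.6 × 1.11 = 136.1 N·m counterclockwise.
Net load moment about support B = 1463 N·m counterclockwise.
Reaction R at support A is upward at 0.886 m, arm 3.744 m → moment R × 3.744 clockwise.
For rotational equilibrium, R × 3.744 = 1463, so R = 391 N.

R_A ≈ 391 N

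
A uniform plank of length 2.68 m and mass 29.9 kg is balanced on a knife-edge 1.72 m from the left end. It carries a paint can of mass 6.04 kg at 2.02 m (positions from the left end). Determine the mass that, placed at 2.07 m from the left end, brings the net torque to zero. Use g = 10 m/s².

Sum moments about the knife-edge (at 1.72 m from the left end) (the support reaction has zero arm there).
Beam weight: 29.9 × 10 = 299 N down at 1.34 m → arm 0.38 m, τ = 299 × 0.38 = 113.6 N·m counterclockwise.
Paint can: 6.04 × 10 = 60.4 N down at 2.02 m → arm 0.3 m, τ = 60.4 × 0.3 = 18.12 N·m clockwise.
Net moment of known loads = 95.48 N·m counterclockwise.
An unknown mass m at 2.07 m has arm 0.35 m; its moment is m·g·0.35 clockwise.
Balancing moments: m × 10 × 0.35 = 95.48, giving m = 95.48 / (10 × 0.35) = 27.3 kg.

m ≈ 27.3 kg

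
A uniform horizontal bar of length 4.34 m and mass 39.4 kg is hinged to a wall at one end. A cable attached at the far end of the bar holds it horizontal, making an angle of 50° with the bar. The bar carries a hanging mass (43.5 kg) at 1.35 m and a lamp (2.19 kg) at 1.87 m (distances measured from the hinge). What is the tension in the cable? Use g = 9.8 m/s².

About the hinge:
Beam weight: 39.4 × 9.8 = 386.1 N down at 2.17 m → arm 2.17 m, τ = 386.1 × 2.17 = 837.8 N·m clockwise.
Hanging mass: 43.5 × 9.8 = 426.3 N down at 1.35 m → arm 1.35 m, τ = 426.3 × 1.35 = 575.5 N·m clockwise.
Lamp: 2.19 × 9.8 = 21.46 N down at 1.87 m → arm 1.87 m, τ = 21.46 × 1.87 = 40.13 N·m clockwise.
Total clockwise load moment = 1453 N·m.
The cable tension T acts at 4.34 m; only its component perpendicular to the bar, T sinθ, produces torque. sin 50° = 0.766.
For rotational equilibrium, T × 4.34 × 0.766 = 1453, so T = 1453 / 3.324 = 437 N.

T ≈ 437 N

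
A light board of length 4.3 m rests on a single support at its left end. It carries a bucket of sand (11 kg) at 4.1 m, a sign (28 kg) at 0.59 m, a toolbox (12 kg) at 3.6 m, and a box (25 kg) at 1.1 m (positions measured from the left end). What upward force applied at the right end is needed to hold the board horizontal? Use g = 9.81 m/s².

Take moments about the left end.
Bucket of sand: 11 × 9.81 = 107.9 N down at 4.1 m → arm 4.1 m, τ = 107.9 × 4.1 = 442.4 N·m clockwise.
Sign: 28 × 9.81 = 274.7 N down at 0.59 m → arm 0.59 m, τ = 274.7 × 0.59 = 162.1 N·m clockwise.
Toolbox: 12 × 9.81 = 117.7 N down at 3.6 m → arm 3.6 m, τ = 117.7 × 3.6 = 423.7 N·m clockwise.
Box: 25 × 9.81 = 245.2 N down at 1.1 m → arm 1.1 m, τ = 245.2 × 1.1 = 269.7 N·m clockwise.
Net moment of the loads = 1298 N·m clockwise.
The upward force F acts at the right end, arm 4.3 m, giving F × 4.3 counterclockwise.
For rotational equilibrium, F × 4.3 = 1298, so F = 1298 / 4.3 = 302 N.

F ≈ 302 N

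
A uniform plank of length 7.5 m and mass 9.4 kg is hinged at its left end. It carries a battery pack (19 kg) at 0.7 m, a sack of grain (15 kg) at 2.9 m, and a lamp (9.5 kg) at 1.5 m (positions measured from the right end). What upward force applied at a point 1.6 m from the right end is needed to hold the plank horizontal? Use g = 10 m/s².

F ≈ 492 N

Take moments about the left end.
Beam weight: 9.4 × 10 = 94 N down at 3.75 m → arm 3.75 m, τ = 94 × 3.75 = 352.5 N·m clockwise.
Battery pack: 19 × 10 = 190 N down at 0.7 m → arm 6.8 m, τ = 190 × 6.8 = 1292 N·m clockwise.
Sack of grain: 15 × 10 = 150 N down at 2.9 m → arm 4.6 m, τ = 150 × 4.6 = 690 N·m clockwise.
Lamp: 9.5 × 10 = 95 N down at 1.5 m → arm 6 m, τ = 95 × 6 = 570 N·m clockwise.
Net moment of the loads = 2904 N·m clockwise.
The upward force F acts at a point 1.6 m from the right end, arm 5.9 m, giving F × 5.9 counterclockwise.
Balancing moments: F × 5.9 = 2904, giving F = 2904 / 5.9 = 492 N.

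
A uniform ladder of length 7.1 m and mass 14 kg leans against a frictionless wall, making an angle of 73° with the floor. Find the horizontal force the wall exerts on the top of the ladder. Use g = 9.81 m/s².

Taking torques about the foot of the ladder:
Ladder weight 14×9.81 = 137.3 N acts at 3.55 m along the ladder; its horizontal arm is 3.55·cos73° = 1.038 m → τ = 142.5 N·m clockwise.
Wall normal N acts horizontally at the top; its moment arm is the height L sinθ = 7.1·sin73° = 6.79 m, counterclockwise.
For rotational equilibrium, N × 6.79 = 142.5, so N = 21 N.

N_wall ≈ 21 N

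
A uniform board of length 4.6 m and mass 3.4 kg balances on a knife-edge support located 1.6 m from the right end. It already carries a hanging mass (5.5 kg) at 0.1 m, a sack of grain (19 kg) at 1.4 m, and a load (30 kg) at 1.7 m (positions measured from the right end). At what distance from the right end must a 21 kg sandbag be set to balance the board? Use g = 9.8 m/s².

x ≈ 1.92 m from the right end

Sum moments about the knife-edge support (at 1.6 m from the right end) (the support reaction has zero arm there).
Beam weight: 3.4 × 9.8 = 33.32 N down at 2.3 m → arm 0.7 m, τ = 33.32 × 0.7 = 23.32 N·m counterclockwise.
Hanging mass: 5.5 × 9.8 = 53.9 N down at 0.1 m → arm 1.5 m, τ = 53.9 × 1.5 = 80.85 N·m clockwise.
Sack of grain: 19 × 9.8 = 186.2 N down at 1.4 m → arm 0.2 m, τ = 186.2 × 0.2 = 37.24 N·m clockwise.
Load: 30 × 9.8 = 294 N down at 1.7 m → arm 0.1 m, τ = 294 × 0.1 = 29.4 N·m counterclockwise.
Net moment of existing loads = 65.37 N·m clockwise.
The sandbag weighs 21 × 9.8 = 205.8 N and must supply an equal counterclockwise moment, so its lever arm about the knife-edge support is 65.37 / 205.8 = 0.318 m.
That puts it at 1.6 + 0.318 = 1.92 m from the right end.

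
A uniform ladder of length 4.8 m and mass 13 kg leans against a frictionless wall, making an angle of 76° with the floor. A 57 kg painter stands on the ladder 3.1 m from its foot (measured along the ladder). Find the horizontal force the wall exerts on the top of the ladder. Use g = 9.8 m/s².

Sum moments about the foot of the ladder (the floor normal and friction both act there and drop out).
Ladder weight 13×9.8 = 127.4 N acts at 2.4 m along the ladder; its horizontal arm is 2.4·cos76° = 0.5806 m → τ = 73.97 N·m clockwise.
Painter: 57×9.8 = 558.6 N at 3.1 m → arm 0.75 m → τ = 419 N·m clockwise.
Wall normal N acts horizontally at the top; its moment arm is the height L sinθ = 4.8·sin76° = 4.657 m, counterclockwise.
Balancing moments: N × 4.657 = 493, giving N = 106 N.

N_wall ≈ 106 N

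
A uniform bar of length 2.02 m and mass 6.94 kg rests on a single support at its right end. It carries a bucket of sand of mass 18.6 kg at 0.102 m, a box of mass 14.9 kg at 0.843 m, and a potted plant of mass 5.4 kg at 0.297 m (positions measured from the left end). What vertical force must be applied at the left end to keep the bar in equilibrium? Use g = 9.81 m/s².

F ≈ 338 N

Take moments about the right end.
Beam weight: 6.94 × 9.81 = 68.08 N down at 1.01 m → arm 1.01 m, τ = 68.08 × 1.01 = 68.76 N·m counterclockwise.
Bucket of sand: 18.6 × 9.81 = 182.5 N down at 0.102 m → arm 1.918 m, τ = 182.5 × 1.918 = 350 N·m counterclockwise.
Box: 14.9 × 9.81 = 146.2 N down at 0.843 m → arm 1.177 m, τ = 146.2 × 1.177 = 172.1 N·m counterclockwise.
Potted plant: 5.4 × 9.81 = 52.97 N down at 0.297 m → arm 1.723 m, τ = 52.97 × 1.723 = 91.27 N·m counterclockwise.
Net moment of the loads = 682.1 N·m counterclockwise.
The upward force F acts at the left end, arm 2.02 m, giving F × 2.02 clockwise.
Setting net torque to zero: F × 2.02 = 682.1 → F = 682.1 / 2.02 = 338 N.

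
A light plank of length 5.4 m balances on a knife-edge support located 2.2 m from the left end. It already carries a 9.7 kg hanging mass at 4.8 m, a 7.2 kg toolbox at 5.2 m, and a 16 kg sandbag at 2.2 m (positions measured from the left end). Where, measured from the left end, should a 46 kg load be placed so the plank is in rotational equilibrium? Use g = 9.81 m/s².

x ≈ 1.18 m from the left end

Sum moments about the knife-edge support (at 2.2 m from the left end) (the support reaction has zero arm there).
Hanging mass: 9.7 × 9.81 = 95.16 N down at 4.8 m → arm 2.6 m, τ = 95.16 × 2.6 = 247.4 N·m clockwise.
Toolbox: 7.2 × 9.81 = 70.63 N down at 5.2 m → arm 3 m, τ = 70.63 × 3 = 211.9 N·m clockwise.
Sandbag: acts at the knife-edge support, moment arm 0 → no torque.
Net moment of existing loads = 459.3 N·m clockwise.
The load weighs 46 × 9.81 = 451.3 N and must supply an equal counterclockwise moment, so its lever arm about the knife-edge support is 459.3 / 451.3 = 1.02 m.
That puts it at 2.2 − 1.02 = 1.18 m from the left end.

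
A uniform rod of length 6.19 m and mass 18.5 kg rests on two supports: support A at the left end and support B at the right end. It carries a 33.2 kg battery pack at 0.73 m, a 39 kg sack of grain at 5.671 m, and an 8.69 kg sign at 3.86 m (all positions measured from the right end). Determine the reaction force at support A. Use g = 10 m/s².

R_A ≈ 543 N

Sum moments about support B (its reaction then has zero moment arm).
Beam weight: 18.5 × 10 = 185 N down at 3.095 m → arm 3.095 m, τ = 185 × 3.095 = 572.6 N·m counterclockwise.
Battery pack: 33.2 × 10 = 332 N down at 0.73 m → arm 0.73 m, τ = 332 × 0.73 = 242.4 N·m counterclockwise.
Sack of grain: 39 × 10 = 390 N down at 5.671 m → arm 5.671 m, τ = 390 × 5.671 = 2212 N·m counterclockwise.
Sign: 8.69 × 10 = 86.9 N down at 3.86 m → arm 3.86 m, τ = 86.9 × 3.86 = 335.4 N·m counterclockwise.
Net load moment about support B = 3362 N·m counterclockwise.
Reaction R at support A is upward at 6.19 m, arm 6.19 m → moment R × 6.19 clockwise.
Στ = 0 ⇒ R × 6.19 = 3362 ⇒ R = 543 N.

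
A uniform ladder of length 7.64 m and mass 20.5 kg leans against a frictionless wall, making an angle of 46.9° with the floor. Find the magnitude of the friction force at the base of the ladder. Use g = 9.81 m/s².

f ≈ 94.1 N

About the foot of the ladder:
Ladder weight 20.5×9.81 = 201.1 N acts at 3.82 m along the ladder; its horizontal arm is 3.82·cos46.9° = 2.61 m → τ = 524.9 N·m clockwise.
Wall normal N acts horizontally at the top; its moment arm is the height L sinθ = 7.64·sin46.9° = 5.578 m, counterclockwise.
Στ = 0 ⇒ N × 5.578 = 524.9 ⇒ N = 94.1 N.
ΣFx = 0: friction at the foot balances the wall's push, so f = N_wall = 94.1 N.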